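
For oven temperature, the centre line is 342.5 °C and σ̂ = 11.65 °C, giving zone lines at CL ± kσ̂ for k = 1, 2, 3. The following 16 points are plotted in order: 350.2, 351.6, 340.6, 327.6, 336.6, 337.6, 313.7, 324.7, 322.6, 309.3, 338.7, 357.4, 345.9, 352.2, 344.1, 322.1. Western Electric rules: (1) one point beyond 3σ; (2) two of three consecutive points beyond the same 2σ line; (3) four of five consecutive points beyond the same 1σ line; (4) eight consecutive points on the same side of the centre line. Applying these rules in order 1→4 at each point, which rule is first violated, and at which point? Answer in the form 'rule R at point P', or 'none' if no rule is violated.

rule 3 at point 10

Zone of each point (C = within 1σ̂, B = 1σ̂–2σ̂, A = 2σ̂–3σ̂, * = beyond 3σ̂; sign = side of CL): 1:+C, 2:+C, 3:-C, 4:-B, 5:-C, 6:-C, 7:-A, 8:-B, 9:-B, 10:-A, 11:-C, 12:+B, 13:+C, 14:+C, 15:+C, 16:-B
Rule 3 (four of five consecutive points beyond the same 1σ limit) is satisfied at point 10.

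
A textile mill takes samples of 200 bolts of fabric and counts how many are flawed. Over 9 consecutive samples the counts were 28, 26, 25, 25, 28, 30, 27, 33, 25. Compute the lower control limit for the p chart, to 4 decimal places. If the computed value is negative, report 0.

p̄ = Σdᵢ / (k·n) = 247 / (9 × 200) = 0.13722
LCL = p̄ − 3·√(p̄(1−p̄)/n) = 0.13722 − 3 × 0.02433 = 0.06423

0.0642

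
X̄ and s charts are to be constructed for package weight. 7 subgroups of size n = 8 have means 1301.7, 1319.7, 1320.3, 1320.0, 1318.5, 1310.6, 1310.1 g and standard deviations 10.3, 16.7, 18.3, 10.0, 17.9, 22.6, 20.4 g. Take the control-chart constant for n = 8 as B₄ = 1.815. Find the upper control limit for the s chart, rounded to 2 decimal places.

s̄ = (10.3 + 16.7 + 18.3 + 10.0 + 17.9 + 22.6 + 20.4) / 7 = 16.6000
UCL_s = B₄·s̄ = 1.815 × 16.6000 = 30.1290

30.13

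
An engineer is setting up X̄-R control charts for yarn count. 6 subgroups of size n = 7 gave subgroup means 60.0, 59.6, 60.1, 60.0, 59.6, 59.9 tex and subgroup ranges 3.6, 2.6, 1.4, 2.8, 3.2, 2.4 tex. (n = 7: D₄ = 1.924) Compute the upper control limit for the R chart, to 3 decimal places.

5.131

R̄ = (3.6 + 2.6 + 1.4 + 2.8 + 3.2 + 2.4) / 6 = 16.0000 / 6 = 2.6667
UCL_R = D₄·R̄ = 1.924 × 2.6667 = 5.1307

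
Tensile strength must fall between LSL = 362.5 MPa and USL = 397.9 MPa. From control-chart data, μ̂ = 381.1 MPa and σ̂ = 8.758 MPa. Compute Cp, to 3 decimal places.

0.674

Cp = (USL − LSL) / (6σ̂) = (397.9 − 362.5) / (6 × 8.758) = 35.4000 / 52.5480 = 0.6737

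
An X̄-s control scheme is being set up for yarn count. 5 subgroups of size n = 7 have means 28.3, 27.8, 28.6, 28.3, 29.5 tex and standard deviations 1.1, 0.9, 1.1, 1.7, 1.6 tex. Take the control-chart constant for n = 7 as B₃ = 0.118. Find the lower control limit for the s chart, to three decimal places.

0.151

s̄ = (1.1 + 0.9 + 1.1 + 1.7 + 1.6) / 5 = 1.2800
LCL_s = B₃·s̄ = 0.118 × 1.2800 = 0.1510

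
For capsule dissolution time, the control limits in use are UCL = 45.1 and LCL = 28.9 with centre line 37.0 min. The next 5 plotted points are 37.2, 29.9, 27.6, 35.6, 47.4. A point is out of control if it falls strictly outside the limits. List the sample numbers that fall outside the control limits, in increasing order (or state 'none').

3, 5

Compare each point to [28.9, 45.1]: sample 3 = 27.6 < LCL; sample 5 = 47.4 > UCL.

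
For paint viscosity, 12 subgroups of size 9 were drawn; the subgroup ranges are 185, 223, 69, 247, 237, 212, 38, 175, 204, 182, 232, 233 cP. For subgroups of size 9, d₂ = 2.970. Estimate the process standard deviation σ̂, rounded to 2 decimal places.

R̄ = (185 + 223 + 69 + 247 + 237 + 212 + 38 + 175 + 204 + 182 + 232 + 233) / 12 = 186.4167
σ̂ = R̄ / d₂ = 186.4167 / 2.970 = 62.7666

62.77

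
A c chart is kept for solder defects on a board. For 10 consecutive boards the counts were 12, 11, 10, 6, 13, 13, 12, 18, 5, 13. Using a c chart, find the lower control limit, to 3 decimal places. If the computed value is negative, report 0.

1.215

c̄ = (12 + 11 + 10 + 6 + 13 + 13 + 12 + 18 + 5 + 13) / 10 = 113 / 10 = 11.3000
LCL = c̄ − 3√c̄ = 11.3000 − 3 × 3.3615 = 1.2154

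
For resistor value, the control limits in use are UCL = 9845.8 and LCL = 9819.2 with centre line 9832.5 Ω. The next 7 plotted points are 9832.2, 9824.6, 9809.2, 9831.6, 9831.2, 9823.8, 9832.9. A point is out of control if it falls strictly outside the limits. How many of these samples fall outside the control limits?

Compare each point to [9819.2, 9845.8]: sample 3 = 9809.2 < LCL.

1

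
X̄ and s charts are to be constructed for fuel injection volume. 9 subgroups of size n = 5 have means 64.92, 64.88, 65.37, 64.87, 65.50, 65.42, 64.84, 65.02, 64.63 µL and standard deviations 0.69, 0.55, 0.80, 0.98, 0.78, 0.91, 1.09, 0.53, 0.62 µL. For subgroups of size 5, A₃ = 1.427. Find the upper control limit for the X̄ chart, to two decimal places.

66.15

X̄̄ = (64.92 + 64.88 + 65.37 + 64.87 + 65.50 + 65.42 + 64.84 + 65.02 + 64.63) / 9 = 65.0500
s̄ = (0.69 + 0.55 + 0.80 + 0.98 + 0.78 + 0.91 + 1.09 + 0.53 + 0.62) / 9 = 0.7722
UCL = X̄̄ + A₃·s̄ = 65.0500 + 1.427 × 0.7722 = 66.1520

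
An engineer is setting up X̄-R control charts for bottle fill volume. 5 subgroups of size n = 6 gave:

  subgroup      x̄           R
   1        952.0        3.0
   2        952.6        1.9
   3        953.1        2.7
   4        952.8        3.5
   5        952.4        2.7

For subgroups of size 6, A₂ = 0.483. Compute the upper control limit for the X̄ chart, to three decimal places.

953.913

X̄̄ = (952.0 + 952.6 + 953.1 + 952.8 + 952.4) / 5 = 4762.9000 / 5 = 952.5800
R̄ = (3.0 + 1.9 + 2.7 + 3.5 + 2.7) / 5 = 13.8000 / 5 = 2.7600
UCL = X̄̄ + A₂·R̄ = 952.5800 + 0.483 × 2.7600 = 953.9131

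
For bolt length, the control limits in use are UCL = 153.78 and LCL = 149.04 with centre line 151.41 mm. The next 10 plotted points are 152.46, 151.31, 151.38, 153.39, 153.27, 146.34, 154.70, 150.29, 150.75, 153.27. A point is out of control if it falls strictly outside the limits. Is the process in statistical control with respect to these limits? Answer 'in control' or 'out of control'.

out of control

Compare each point to [149.04, 153.78]: sample 6 = 146.34 < LCL; sample 7 = 154.70 > UCL.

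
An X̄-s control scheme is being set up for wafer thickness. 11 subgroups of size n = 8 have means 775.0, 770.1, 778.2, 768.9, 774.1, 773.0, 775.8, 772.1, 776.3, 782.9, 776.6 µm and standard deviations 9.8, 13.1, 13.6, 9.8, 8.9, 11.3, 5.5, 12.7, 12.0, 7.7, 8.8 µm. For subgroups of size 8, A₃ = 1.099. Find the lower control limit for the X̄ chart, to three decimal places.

763.508

X̄̄ = (775.0 + 770.1 + 778.2 + 768.9 + 774.1 + 773.0 + 775.8 + 772.1 + 776.3 + 782.9 + 776.6) / 11 = 774.8182
s̄ = (9.8 + 13.1 + 13.6 + 9.8 + 8.9 + 11.3 + 5.5 + 12.7 + 12.0 + 7.7 + 8.8) / 11 = 10.2909
LCL = X̄̄ − A₃·s̄ = 774.8182 − 1.099 × 10.2909 = 763.5085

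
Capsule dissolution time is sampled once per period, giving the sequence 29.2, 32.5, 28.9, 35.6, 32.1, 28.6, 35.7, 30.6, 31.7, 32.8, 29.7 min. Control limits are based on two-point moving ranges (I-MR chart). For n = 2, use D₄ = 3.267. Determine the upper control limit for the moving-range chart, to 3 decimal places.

12.447

Moving ranges: 3.3, 3.6, 6.7, 3.5, 3.5, 7.1, 5.1, 1.1, 1.1, 3.1; M̄R̄ = 38.1000 / 10 = 3.8100
UCL_MR = D₄·M̄R̄ = 3.267 × 3.8100 = 12.4473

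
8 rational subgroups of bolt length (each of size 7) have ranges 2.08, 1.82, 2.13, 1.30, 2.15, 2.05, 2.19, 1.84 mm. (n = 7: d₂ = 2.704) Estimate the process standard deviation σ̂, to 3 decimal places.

R̄ = (2.08 + 1.82 + 2.13 + 1.30 + 2.15 + 2.05 + 2.19 + 1.84) / 8 = 1.9450
σ̂ = R̄ / d₂ = 1.9450 / 2.704 = 0.7193

0.719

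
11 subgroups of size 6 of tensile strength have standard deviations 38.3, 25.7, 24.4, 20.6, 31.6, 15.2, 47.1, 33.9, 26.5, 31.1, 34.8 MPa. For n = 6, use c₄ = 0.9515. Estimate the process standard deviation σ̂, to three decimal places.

31.453

s̄ = (38.3 + 25.7 + 24.4 + 20.6 + 31.6 + 15.2 + 47.1 + 33.9 + 26.5 + 31.1 + 34.8) / 11 = 29.9273
σ̂ = s̄ / c₄ = 29.9273 / 0.9515 = 31.4527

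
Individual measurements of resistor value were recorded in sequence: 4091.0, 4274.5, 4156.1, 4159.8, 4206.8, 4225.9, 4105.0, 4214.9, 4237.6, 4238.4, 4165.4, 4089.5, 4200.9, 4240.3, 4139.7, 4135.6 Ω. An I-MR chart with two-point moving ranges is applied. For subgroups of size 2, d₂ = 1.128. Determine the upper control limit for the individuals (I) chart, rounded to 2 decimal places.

4362.78

X̄ = (4091.0 + 4274.5 + 4156.1 + 4159.8 + 4206.8 + 4225.9 + 4105.0 + 4214.9 + 4237.6 + 4238.4 + 4165.4 + 4089.5 + 4200.9 + 4240.3 + 4139.7 + 4135.6) / 16 = 4180.0875
Moving ranges: 183.5, 118.4, 3.7, 47.0, 19.1, 120.9, 109.9, 22.7, 0.8, 73.0, 75.9, 111.4, 39.4, 100.6, 4.1; M̄R̄ = 1030.4000 / 15 = 68.6933
UCL = X̄ + 3·M̄R̄/d₂ = 4180.0875 + 3 × 68.6933 / 1.128 = 4362.7825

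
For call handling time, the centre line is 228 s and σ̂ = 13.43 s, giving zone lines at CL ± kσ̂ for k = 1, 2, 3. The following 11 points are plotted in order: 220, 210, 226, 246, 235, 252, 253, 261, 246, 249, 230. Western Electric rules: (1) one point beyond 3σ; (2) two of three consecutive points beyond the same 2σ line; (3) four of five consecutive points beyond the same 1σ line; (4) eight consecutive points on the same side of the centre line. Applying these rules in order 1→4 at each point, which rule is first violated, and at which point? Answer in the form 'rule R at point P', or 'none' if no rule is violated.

Zone of each point (C = within 1σ̂, B = 1σ̂–2σ̂, A = 2σ̂–3σ̂, * = beyond 3σ̂; sign = side of CL): 1:-C, 2:-B, 3:-C, 4:+B, 5:+C, 6:+B, 7:+B, 8:+A, 9:+B, 10:+B, 11:+C
Rule 3 (four of five consecutive points beyond the same 1σ limit) is satisfied at point 8.

rule 3 at point 8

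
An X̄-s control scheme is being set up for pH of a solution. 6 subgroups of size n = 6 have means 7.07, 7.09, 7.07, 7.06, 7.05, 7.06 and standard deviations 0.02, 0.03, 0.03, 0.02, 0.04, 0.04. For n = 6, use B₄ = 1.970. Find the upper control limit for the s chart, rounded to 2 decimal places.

s̄ = (0.02 + 0.03 + 0.03 + 0.02 + 0.04 + 0.04) / 6 = 0.0300
UCL_s = B₄·s̄ = 1.970 × 0.0300 = 0.0591

0.06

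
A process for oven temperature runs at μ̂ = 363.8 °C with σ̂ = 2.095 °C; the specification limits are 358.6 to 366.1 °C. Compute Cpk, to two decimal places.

0.37

Cpu = (USL − μ̂) / (3σ̂) = (366.1 − 363.8) / (3 × 2.095) = 0.3660; Cpl = (μ̂ − LSL) / (3σ̂) = (363.8 − 358.6) / (3 × 2.095) = 0.8274; Cpk = min(Cpu, Cpl) = 0.3660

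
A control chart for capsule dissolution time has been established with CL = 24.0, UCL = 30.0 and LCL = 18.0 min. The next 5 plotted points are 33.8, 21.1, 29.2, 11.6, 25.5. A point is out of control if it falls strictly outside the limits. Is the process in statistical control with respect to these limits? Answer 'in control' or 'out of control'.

Compare each point to [18.0, 30.0]: sample 1 = 33.8 > UCL; sample 4 = 11.6 < LCL.

out of control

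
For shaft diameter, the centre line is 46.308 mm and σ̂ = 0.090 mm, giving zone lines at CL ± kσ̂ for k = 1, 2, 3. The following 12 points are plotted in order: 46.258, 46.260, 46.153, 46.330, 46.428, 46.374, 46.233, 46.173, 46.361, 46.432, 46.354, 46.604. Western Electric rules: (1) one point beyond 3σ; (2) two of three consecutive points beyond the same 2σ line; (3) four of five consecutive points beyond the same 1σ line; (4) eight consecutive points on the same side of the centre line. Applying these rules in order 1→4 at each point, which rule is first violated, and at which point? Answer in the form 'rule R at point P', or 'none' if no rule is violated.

Zone of each point (C = within 1σ̂, B = 1σ̂–2σ̂, A = 2σ̂–3σ̂, * = beyond 3σ̂; sign = side of CL): 1:-C, 2:-C, 3:-B, 4:+C, 5:+B, 6:+C, 7:-C, 8:-B, 9:+C, 10:+B, 11:+C, 12:+*
Rule 1 (one point beyond the 3σ limits) is satisfied at point 12.

rule 1 at point 12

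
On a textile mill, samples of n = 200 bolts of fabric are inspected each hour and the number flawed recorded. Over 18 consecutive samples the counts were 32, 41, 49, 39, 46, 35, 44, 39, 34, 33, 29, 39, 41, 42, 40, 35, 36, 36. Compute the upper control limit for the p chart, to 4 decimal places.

p̄ = Σdᵢ / (k·n) = 690 / (18 × 200) = 0.19167
UCL = p̄ + 3·√(p̄(1−p̄)/n) = 0.19167 + 3 × √(0.19167×0.80833/200) = 0.19167 + 3 × 0.02783 = 0.27516

0.2752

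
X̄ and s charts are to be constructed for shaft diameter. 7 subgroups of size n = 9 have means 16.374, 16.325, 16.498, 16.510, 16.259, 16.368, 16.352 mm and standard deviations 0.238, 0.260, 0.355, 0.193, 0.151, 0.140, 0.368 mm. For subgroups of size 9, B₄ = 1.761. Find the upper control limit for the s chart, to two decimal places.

0.43

s̄ = (0.238 + 0.260 + 0.355 + 0.193 + 0.151 + 0.140 + 0.368) / 7 = 0.2436
UCL_s = B₄·s̄ = 1.761 × 0.2436 = 0.4289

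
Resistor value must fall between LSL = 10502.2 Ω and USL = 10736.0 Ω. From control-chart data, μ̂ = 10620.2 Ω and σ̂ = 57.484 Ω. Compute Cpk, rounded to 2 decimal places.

0.67

Cpu = (USL − μ̂) / (3σ̂) = (10736.0 − 10620.2) / (3 × 57.484) = 0.6715; Cpl = (μ̂ − LSL) / (3σ̂) = (10620.2 − 10502.2) / (3 × 57.484) = 0.6842; Cpk = min(Cpu, Cpl) = 0.6715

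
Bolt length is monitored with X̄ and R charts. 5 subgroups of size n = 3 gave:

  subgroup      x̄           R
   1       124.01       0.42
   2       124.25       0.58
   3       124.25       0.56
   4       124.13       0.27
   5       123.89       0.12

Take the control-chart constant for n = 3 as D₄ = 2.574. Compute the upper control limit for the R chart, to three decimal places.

R̄ = (0.42 + 0.58 + 0.56 + 0.27 + 0.12) / 5 = 1.9500 / 5 = 0.3900
UCL_R = D₄·R̄ = 2.574 × 0.3900 = 1.0039

1.004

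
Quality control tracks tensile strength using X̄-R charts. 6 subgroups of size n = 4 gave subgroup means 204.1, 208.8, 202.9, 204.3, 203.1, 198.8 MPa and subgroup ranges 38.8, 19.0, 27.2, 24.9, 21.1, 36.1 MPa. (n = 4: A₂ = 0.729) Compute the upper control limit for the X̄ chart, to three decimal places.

X̄̄ = (204.1 + 208.8 + 202.9 + 204.3 + 203.1 + 198.8) / 6 = 1222.0000 / 6 = 203.6667
R̄ = (38.8 + 19.0 + 27.2 + 24.9 + 21.1 + 36.1) / 6 = 167.1000 / 6 = 27.8500
UCL = X̄̄ + A₂·R̄ = 203.6667 + 0.729 × 27.8500 = 223.9693

223.969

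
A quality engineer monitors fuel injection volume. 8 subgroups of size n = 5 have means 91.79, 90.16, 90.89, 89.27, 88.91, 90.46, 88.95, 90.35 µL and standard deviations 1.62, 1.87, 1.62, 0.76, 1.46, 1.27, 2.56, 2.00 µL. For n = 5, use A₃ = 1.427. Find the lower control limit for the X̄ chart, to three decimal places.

X̄̄ = (91.79 + 90.16 + 90.89 + 89.27 + 88.91 + 90.46 + 88.95 + 90.35) / 8 = 90.0975
s̄ = (1.62 + 1.87 + 1.62 + 0.76 + 1.46 + 1.27 + 2.56 + 2.00) / 8 = 1.6450
LCL = X̄̄ − A₃·s̄ = 90.0975 − 1.427 × 1.6450 = 87.7501

87.750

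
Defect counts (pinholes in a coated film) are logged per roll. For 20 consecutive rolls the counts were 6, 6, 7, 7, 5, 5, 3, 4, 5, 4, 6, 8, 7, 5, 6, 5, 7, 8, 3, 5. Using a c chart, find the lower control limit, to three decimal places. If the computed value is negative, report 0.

0.000

c̄ = (6 + 6 + 7 + 7 + 5 + 5 + 3 + 4 + 5 + 4 + 6 + 8 + 7 + 5 + 6 + 5 + 7 + 8 + 3 + 5) / 20 = 112 / 20 = 5.6000
LCL = c̄ − 3√c̄ = 5.6000 − 3 × 2.3664 = -1.4993 → 0 (cannot be negative)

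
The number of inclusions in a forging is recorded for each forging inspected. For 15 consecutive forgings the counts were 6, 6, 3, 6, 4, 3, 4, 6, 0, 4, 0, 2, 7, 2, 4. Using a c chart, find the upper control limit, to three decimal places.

c̄ = (6 + 6 + 3 + 6 + 4 + 3 + 4 + 6 + 0 + 4 + 0 + 2 + 7 + 2 + 4) / 15 = 57 / 15 = 3.8000
UCL = c̄ + 3√c̄ = 3.8000 + 3 × √3.8000 = 3.8000 + 3 × 1.9494 = 9.6481

9.648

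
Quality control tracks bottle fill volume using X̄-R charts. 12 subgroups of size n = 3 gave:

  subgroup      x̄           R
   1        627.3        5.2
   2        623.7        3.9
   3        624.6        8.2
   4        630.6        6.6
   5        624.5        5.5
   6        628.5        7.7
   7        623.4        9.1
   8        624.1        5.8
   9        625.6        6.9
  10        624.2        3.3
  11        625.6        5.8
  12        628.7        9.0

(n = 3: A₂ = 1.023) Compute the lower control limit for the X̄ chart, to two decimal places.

X̄̄ = (627.3 + 623.7 + 624.6 + 630.6 + 624.5 + 628.5 + 623.4 + 624.1 + 625.6 + 624.2 + 625.6 + 628.7) / 12 = 7510.8000 / 12 = 625.9000
R̄ = (5.2 + 3.9 + 8.2 + 6.6 + 5.5 + 7.7 + 9.1 + 5.8 + 6.9 + 3.3 + 5.8 + 9.0) / 12 = 77.0000 / 12 = 6.4167
LCL = X̄̄ − A₂·R̄ = 625.9000 − 1.023 × 6.4167 = 619.3357

619.34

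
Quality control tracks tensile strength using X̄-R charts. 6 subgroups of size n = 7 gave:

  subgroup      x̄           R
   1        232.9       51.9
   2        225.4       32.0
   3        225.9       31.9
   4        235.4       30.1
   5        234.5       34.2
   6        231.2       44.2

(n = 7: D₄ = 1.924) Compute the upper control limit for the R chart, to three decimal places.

71.926

R̄ = (51.9 + 32.0 + 31.9 + 30.1 + 34.2 + 44.2) / 6 = 224.3000 / 6 = 37.3833
UCL_R = D₄·R̄ = 1.924 × 37.3833 = 71.9255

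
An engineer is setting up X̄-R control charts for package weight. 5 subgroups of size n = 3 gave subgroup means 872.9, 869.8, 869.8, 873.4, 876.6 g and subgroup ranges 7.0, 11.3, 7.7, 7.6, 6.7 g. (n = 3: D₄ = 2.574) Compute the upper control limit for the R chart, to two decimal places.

20.75

R̄ = (7.0 + 11.3 + 7.7 + 7.6 + 6.7) / 5 = 40.3000 / 5 = 8.0600
UCL_R = D₄·R̄ = 2.574 × 8.0600 = 20.7464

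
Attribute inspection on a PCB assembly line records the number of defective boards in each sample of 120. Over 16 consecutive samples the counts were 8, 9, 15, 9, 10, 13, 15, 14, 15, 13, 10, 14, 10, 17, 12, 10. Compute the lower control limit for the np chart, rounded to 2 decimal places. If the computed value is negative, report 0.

p̄ = Σdᵢ / (k·n) = 194 / (16 × 120) = 0.10104
LCL = np̄ − 3·√(np̄(1−p̄)) = 12.1250 − 3 × 3.3015 = 2.2205

2.22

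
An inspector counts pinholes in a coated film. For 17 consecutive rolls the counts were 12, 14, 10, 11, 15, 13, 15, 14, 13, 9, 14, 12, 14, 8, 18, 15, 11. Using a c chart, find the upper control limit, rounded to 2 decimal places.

c̄ = (12 + 14 + 10 + 11 + 15 + 13 + 15 + 14 + 13 + 9 + 14 + 12 + 14 + 8 + 18 + 15 + 11) / 17 = 218 / 17 = 12.8235
UCL = c̄ + 3√c̄ = 12.8235 + 3 × √12.8235 = 12.8235 + 3 × 3.5810 = 23.5665

23.57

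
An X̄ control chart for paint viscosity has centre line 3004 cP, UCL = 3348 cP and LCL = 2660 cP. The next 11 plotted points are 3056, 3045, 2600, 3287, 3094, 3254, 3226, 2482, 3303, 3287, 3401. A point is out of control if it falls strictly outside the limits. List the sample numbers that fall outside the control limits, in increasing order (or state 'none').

Compare each point to [2660, 3348]: sample 3 = 2600 < LCL; sample 8 = 2482 < LCL; sample 11 = 3401 > UCL.

3, 8, 11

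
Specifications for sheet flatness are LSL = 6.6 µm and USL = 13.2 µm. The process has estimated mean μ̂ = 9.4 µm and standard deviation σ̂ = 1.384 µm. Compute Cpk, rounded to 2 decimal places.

Cpu = (USL − μ̂) / (3σ̂) = (13.2 − 9.4) / (3 × 1.384) = 0.9152; Cpl = (μ̂ − LSL) / (3σ̂) = (9.4 − 6.6) / (3 × 1.384) = 0.6744; Cpk = min(Cpu, Cpl) = 0.6744

0.67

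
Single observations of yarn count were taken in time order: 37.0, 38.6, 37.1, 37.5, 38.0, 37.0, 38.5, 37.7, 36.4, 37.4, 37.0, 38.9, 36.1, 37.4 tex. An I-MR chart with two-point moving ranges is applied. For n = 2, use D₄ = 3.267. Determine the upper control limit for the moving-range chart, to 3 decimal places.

4.021

Moving ranges: 1.6, 1.5, 0.4, 0.5, 1.0, 1.5, 0.8, 1.3, 1.0, 0.4, 1.9, 2.8, 1.3; M̄R̄ = 16.0000 / 13 = 1.2308
UCL_MR = D₄·M̄R̄ = 3.267 × 1.2308 = 4.0209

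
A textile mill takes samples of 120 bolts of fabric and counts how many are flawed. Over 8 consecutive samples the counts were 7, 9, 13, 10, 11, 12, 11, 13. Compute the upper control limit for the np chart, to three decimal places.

p̄ = Σdᵢ / (k·n) = 86 / (8 × 120) = 0.08958
UCL = np̄ + 3·√(np̄(1−p̄)) = 10.7500 + 3 × √(10.7500×0.91042) = 10.7500 + 3 × 3.1284 = 20.1352

20.135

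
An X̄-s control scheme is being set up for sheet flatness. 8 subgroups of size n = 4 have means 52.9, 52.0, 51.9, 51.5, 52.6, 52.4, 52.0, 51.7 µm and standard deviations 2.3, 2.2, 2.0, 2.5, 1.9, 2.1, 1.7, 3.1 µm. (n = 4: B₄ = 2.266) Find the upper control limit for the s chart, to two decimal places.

s̄ = (2.3 + 2.2 + 2.0 + 2.5 + 1.9 + 2.1 + 1.7 + 3.1) / 8 = 2.2250
UCL_s = B₄·s̄ = 2.266 × 2.2250 = 5.0419

5.04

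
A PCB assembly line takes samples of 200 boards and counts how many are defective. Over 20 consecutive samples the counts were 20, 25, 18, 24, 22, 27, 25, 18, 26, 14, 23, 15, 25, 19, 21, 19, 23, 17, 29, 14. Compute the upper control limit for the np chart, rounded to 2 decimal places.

34.26

p̄ = Σdᵢ / (k·n) = 424 / (20 × 200) = 0.10600
UCL = np̄ + 3·√(np̄(1−p̄)) = 21.2000 + 3 × √(21.2000×0.89400) = 21.2000 + 3 × 4.3535 = 34.2604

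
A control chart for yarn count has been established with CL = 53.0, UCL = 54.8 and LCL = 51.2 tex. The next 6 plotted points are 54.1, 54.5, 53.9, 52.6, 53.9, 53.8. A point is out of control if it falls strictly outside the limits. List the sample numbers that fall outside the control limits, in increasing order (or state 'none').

All 6 points lie within [51.2, 54.8].

none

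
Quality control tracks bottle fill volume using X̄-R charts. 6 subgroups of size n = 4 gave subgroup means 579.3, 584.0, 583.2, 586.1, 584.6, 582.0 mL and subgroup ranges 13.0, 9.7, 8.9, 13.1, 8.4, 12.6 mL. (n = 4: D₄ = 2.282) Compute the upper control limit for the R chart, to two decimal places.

24.99

R̄ = (13.0 + 9.7 + 8.9 + 13.1 + 8.4 + 12.6) / 6 = 65.7000 / 6 = 10.9500
UCL_R = D₄·R̄ = 2.282 × 10.9500 = 24.9879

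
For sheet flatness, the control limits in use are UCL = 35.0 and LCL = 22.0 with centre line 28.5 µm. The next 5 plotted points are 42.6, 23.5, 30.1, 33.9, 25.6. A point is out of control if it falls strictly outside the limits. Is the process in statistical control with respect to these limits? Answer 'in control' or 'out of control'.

out of control

Compare each point to [22.0, 35.0]: sample 1 = 42.6 > UCL.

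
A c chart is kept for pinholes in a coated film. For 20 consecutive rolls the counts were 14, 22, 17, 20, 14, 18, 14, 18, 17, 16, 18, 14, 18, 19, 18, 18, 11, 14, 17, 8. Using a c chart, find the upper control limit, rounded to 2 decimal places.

28.34

c̄ = (14 + 22 + 17 + 20 + 14 + 18 + 14 + 18 + 17 + 16 + 18 + 14 + 18 + 19 + 18 + 18 + 11 + 14 + 17 + 8) / 20 = 325 / 20 = 16.2500
UCL = c̄ + 3√c̄ = 16.2500 + 3 × √16.2500 = 16.2500 + 3 × 4.0311 = 28.3434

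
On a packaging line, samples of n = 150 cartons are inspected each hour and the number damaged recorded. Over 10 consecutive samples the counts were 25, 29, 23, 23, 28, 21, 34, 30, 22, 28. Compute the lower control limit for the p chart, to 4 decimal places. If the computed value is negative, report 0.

p̄ = Σdᵢ / (k·n) = 263 / (10 × 150) = 0.17533
LCL = p̄ − 3·√(p̄(1−p̄)/n) = 0.17533 − 3 × 0.03105 = 0.08219

0.0822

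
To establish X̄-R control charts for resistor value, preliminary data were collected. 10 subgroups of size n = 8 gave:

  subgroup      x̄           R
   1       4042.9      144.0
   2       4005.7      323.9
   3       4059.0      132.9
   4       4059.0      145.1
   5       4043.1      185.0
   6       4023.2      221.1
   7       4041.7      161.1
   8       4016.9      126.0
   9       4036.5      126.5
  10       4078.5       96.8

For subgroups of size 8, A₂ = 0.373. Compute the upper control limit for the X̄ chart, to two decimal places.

X̄̄ = (4042.9 + 4005.7 + 4059.0 + 4059.0 + 4043.1 + 4023.2 + 4041.7 + 4016.9 + 4036.5 + 4078.5) / 10 = 40406.5000 / 10 = 4040.6500
R̄ = (144.0 + 323.9 + 132.9 + 145.1 + 185.0 + 221.1 + 161.1 + 126.0 + 126.5 + 96.8) / 10 = 1662.4000 / 10 = 166.2400
UCL = X̄̄ + A₂·R̄ = 4040.6500 + 0.373 × 166.2400 = 4102.6575

4102.66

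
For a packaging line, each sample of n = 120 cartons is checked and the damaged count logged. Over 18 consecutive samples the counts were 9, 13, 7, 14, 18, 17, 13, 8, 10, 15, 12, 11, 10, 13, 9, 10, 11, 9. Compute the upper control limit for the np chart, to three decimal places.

21.326

p̄ = Σdᵢ / (k·n) = 209 / (18 × 120) = 0.09676
UCL = np̄ + 3·√(np̄(1−p̄)) = 11.6111 + 3 × √(11.6111×0.90324) = 11.6111 + 3 × 3.2385 = 21.3265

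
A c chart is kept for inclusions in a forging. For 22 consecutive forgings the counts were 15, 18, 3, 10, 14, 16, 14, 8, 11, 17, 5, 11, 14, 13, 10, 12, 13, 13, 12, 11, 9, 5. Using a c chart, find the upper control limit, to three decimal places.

c̄ = (15 + 18 + 3 + 10 + 14 + 16 + 14 + 8 + 11 + 17 + 5 + 11 + 14 + 13 + 10 + 12 + 13 + 13 + 12 + 11 + 9 + 5) / 22 = 254 / 22 = 11.5455
UCL = c̄ + 3√c̄ = 11.5455 + 3 × √11.5455 = 11.5455 + 3 × 3.3979 = 21.7390

21.739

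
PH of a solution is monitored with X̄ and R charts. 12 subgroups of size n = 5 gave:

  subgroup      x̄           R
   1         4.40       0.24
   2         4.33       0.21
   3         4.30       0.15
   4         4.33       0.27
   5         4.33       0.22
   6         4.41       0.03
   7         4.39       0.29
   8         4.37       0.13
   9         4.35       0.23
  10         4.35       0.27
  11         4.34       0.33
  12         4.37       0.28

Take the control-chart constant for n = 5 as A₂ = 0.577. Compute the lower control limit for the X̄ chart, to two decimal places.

X̄̄ = (4.40 + 4.33 + 4.30 + 4.33 + 4.33 + 4.41 + 4.39 + 4.37 + 4.35 + 4.35 + 4.34 + 4.37) / 12 = 52.2700 / 12 = 4.3558
R̄ = (0.24 + 0.21 + 0.15 + 0.27 + 0.22 + 0.03 + 0.29 + 0.13 + 0.23 + 0.27 + 0.33 + 0.28) / 12 = 2.6500 / 12 = 0.2208
LCL = X̄̄ − A₂·R̄ = 4.3558 − 0.577 × 0.2208 = 4.2284

4.23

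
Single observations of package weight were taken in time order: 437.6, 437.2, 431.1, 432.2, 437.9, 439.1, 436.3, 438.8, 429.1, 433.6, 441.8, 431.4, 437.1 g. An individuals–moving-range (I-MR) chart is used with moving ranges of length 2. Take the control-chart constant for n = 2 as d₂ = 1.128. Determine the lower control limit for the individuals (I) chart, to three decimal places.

X̄ = (437.6 + 437.2 + 431.1 + 432.2 + 437.9 + 439.1 + 436.3 + 438.8 + 429.1 + 433.6 + 441.8 + 431.4 + 437.1) / 13 = 435.6308
Moving ranges: 0.4, 6.1, 1.1, 5.7, 1.2, 2.8, 2.5, 9.7, 4.5, 8.2, 10.4, 5.7; M̄R̄ = 58.3000 / 12 = 4.8583
LCL = X̄ − 3·M̄R̄/d₂ = 435.6308 − 3 × 4.8583 / 1.128 = 422.7097

422.710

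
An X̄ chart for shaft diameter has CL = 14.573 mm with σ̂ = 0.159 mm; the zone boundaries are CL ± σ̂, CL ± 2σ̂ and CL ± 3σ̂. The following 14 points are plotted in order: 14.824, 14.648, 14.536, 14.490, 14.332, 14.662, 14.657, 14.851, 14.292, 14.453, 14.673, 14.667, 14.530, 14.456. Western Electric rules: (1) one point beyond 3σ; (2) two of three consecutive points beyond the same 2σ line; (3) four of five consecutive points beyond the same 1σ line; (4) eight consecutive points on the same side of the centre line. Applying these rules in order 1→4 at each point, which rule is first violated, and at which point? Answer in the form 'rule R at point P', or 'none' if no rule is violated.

Zone of each point (C = within 1σ̂, B = 1σ̂–2σ̂, A = 2σ̂–3σ̂, * = beyond 3σ̂; sign = side of CL): 1:+B, 2:+C, 3:-C, 4:-C, 5:-B, 6:+C, 7:+C, 8:+B, 9:-B, 10:-C, 11:+C, 12:+C, 13:-C, 14:-C
No rule fires across all 14 points.

none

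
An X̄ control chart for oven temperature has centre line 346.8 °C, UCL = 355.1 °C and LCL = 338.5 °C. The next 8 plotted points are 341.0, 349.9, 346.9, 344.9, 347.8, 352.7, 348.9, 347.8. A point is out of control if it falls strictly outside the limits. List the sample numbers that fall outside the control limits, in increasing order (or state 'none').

All 8 points lie within [338.5, 355.1].

none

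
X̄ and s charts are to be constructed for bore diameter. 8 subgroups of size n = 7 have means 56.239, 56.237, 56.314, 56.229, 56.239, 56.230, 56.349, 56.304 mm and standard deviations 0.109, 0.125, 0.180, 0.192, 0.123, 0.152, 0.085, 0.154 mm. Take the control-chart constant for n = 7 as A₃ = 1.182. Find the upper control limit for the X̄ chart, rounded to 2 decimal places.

56.43

X̄̄ = (56.239 + 56.237 + 56.314 + 56.229 + 56.239 + 56.230 + 56.349 + 56.304) / 8 = 56.2676
s̄ = (0.109 + 0.125 + 0.180 + 0.192 + 0.123 + 0.152 + 0.085 + 0.154) / 8 = 0.1400
UCL = X̄̄ + A₃·s̄ = 56.2676 + 1.182 × 0.1400 = 56.4331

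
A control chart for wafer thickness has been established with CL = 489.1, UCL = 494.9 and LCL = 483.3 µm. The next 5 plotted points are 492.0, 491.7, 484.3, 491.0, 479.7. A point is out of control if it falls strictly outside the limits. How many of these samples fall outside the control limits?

1

Compare each point to [483.3, 494.9]: sample 5 = 479.7 < LCL.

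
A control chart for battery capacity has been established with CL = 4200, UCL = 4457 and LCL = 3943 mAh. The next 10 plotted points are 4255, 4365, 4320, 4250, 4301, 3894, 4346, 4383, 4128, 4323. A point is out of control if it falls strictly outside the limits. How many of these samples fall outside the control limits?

Compare each point to [3943, 4457]: sample 6 = 3894 < LCL.

1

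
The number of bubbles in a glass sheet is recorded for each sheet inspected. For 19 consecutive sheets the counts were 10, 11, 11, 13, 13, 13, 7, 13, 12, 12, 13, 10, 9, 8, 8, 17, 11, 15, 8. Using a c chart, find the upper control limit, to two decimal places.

c̄ = (10 + 11 + 11 + 13 + 13 + 13 + 7 + 13 + 12 + 12 + 13 + 10 + 9 + 8 + 8 + 17 + 11 + 15 + 8) / 19 = 214 / 19 = 11.2632
UCL = c̄ + 3√c̄ = 11.2632 + 3 × √11.2632 = 11.2632 + 3 × 3.3561 = 21.3313

21.33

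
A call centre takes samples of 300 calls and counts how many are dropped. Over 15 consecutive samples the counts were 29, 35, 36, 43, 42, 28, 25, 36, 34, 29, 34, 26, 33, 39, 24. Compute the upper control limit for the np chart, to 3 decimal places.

p̄ = Σdᵢ / (k·n) = 493 / (15 × 300) = 0.10956
UCL = np̄ + 3·√(np̄(1−p̄)) = 32.8667 + 3 × √(32.8667×0.89044) = 32.8667 + 3 × 5.4098 = 49.0961

49.096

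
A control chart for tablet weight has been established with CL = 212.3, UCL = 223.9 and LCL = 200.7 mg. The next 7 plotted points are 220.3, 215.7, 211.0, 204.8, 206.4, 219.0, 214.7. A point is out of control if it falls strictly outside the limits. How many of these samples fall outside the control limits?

All 7 points lie within [200.7, 223.9].

0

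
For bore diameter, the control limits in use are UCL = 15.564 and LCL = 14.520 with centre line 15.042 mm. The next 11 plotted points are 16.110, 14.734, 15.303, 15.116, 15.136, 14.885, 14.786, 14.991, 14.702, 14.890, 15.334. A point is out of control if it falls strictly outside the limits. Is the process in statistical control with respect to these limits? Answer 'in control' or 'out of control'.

Compare each point to [14.520, 15.564]: sample 1 = 16.110 > UCL.

out of control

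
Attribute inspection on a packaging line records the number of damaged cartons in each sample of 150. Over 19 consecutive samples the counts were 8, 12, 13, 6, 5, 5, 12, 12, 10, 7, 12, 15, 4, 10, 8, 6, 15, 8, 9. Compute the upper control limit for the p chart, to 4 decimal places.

p̄ = Σdᵢ / (k·n) = 177 / (19 × 150) = 0.06211
UCL = p̄ + 3·√(p̄(1−p̄)/n) = 0.06211 + 3 × √(0.06211×0.93789/150) = 0.06211 + 3 × 0.01971 = 0.12122

0.1212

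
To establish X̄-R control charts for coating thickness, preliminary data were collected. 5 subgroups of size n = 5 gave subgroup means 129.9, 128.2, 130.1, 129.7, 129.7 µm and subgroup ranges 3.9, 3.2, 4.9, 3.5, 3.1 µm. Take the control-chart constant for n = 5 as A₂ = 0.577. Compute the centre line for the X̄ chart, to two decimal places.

X̄̄ = (129.9 + 128.2 + 130.1 + 129.7 + 129.7) / 5 = 647.6000 / 5 = 129.5200
CL = X̄̄ = 129.5200

129.52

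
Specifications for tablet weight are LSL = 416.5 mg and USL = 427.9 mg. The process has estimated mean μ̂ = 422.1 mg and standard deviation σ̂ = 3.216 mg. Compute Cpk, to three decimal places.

0.580

Cpu = (USL − μ̂) / (3σ̂) = (427.9 − 422.1) / (3 × 3.216) = 0.6012; Cpl = (μ̂ − LSL) / (3σ̂) = (422.1 − 416.5) / (3 × 3.216) = 0.5804; Cpk = min(Cpu, Cpl) = 0.5804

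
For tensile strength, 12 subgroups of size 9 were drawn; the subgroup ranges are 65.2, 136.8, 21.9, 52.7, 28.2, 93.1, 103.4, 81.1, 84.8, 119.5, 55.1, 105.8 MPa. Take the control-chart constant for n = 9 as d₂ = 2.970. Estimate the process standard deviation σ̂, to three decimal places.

R̄ = (65.2 + 136.8 + 21.9 + 52.7 + 28.2 + 93.1 + 103.4 + 81.1 + 84.8 + 119.5 + 55.1 + 105.8) / 12 = 78.9667
σ̂ = R̄ / d₂ = 78.9667 / 2.970 = 26.5881

26.588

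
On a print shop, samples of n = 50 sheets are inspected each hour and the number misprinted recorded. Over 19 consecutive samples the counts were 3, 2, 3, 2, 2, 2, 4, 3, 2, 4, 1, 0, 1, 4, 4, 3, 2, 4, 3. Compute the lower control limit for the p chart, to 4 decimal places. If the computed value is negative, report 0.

p̄ = Σdᵢ / (k·n) = 49 / (19 × 50) = 0.05158
LCL = p̄ − 3·√(p̄(1−p̄)/n) = 0.05158 − 3 × 0.03128 = -0.04226 → 0 (negative, so LCL = 0)

0.0000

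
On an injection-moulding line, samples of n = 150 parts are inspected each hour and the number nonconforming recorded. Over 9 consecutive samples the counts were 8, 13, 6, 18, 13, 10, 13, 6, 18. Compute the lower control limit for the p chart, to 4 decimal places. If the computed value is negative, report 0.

p̄ = Σdᵢ / (k·n) = 105 / (9 × 150) = 0.07778
LCL = p̄ − 3·√(p̄(1−p̄)/n) = 0.07778 − 3 × 0.02187 = 0.01218

0.0122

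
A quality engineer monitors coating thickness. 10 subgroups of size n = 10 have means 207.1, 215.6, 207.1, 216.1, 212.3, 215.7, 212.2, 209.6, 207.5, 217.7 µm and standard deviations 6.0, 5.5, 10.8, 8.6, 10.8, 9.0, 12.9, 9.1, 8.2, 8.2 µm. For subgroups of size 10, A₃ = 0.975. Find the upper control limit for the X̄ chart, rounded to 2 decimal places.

220.78

X̄̄ = (207.1 + 215.6 + 207.1 + 216.1 + 212.3 + 215.7 + 212.2 + 209.6 + 207.5 + 217.7) / 10 = 212.0900
s̄ = (6.0 + 5.5 + 10.8 + 8.6 + 10.8 + 9.0 + 12.9 + 9.1 + 8.2 + 8.2) / 10 = 8.9100
UCL = X̄̄ + A₃·s̄ = 212.0900 + 0.975 × 8.9100 = 220.7773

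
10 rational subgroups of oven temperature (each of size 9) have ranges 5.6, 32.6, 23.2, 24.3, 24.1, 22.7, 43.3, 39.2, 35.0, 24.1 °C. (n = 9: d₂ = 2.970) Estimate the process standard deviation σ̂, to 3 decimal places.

R̄ = (5.6 + 32.6 + 23.2 + 24.3 + 24.1 + 22.7 + 43.3 + 39.2 + 35.0 + 24.1) / 10 = 27.4100
σ̂ = R̄ / d₂ = 27.4100 / 2.970 = 9.2290

9.229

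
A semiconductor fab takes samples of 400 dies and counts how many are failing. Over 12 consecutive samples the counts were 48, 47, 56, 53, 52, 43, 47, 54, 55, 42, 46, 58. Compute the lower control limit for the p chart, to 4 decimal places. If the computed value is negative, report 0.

0.0756

p̄ = Σdᵢ / (k·n) = 601 / (12 × 400) = 0.12521
LCL = p̄ − 3·√(p̄(1−p̄)/n) = 0.12521 − 3 × 0.01655 = 0.07557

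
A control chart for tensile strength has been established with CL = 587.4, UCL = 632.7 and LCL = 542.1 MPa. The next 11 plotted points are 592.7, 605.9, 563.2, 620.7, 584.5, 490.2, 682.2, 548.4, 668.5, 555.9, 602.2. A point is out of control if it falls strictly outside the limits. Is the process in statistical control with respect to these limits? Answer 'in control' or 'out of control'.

out of control

Compare each point to [542.1, 632.7]: sample 6 = 490.2 < LCL; sample 7 = 682.2 > UCL; sample 9 = 668.5 > UCL.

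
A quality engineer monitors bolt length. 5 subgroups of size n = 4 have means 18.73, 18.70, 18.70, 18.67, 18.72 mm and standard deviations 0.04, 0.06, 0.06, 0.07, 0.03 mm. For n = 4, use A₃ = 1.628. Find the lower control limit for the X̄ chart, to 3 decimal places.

X̄̄ = (18.73 + 18.70 + 18.70 + 18.67 + 18.72) / 5 = 18.7040
s̄ = (0.04 + 0.06 + 0.06 + 0.07 + 0.03) / 5 = 0.0520
LCL = X̄̄ − A₃·s̄ = 18.7040 − 1.628 × 0.0520 = 18.6193

18.619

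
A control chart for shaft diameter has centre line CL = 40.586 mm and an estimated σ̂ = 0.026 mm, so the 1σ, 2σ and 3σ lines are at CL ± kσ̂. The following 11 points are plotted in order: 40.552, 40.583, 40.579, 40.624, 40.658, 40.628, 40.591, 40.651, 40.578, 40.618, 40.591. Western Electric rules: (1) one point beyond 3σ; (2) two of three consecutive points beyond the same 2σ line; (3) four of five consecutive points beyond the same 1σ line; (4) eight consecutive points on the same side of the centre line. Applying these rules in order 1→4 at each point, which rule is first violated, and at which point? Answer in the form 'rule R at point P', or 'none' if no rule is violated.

Zone of each point (C = within 1σ̂, B = 1σ̂–2σ̂, A = 2σ̂–3σ̂, * = beyond 3σ̂; sign = side of CL): 1:-B, 2:-C, 3:-C, 4:+B, 5:+A, 6:+B, 7:+C, 8:+A, 9:-C, 10:+B, 11:+C
Rule 3 (four of five consecutive points beyond the same 1σ limit) is satisfied at point 8.

rule 3 at point 8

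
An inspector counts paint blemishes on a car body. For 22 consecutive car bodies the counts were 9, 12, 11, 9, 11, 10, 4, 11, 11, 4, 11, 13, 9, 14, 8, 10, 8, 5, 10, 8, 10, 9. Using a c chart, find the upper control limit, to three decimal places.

c̄ = (9 + 12 + 11 + 9 + 11 + 10 + 4 + 11 + 11 + 4 + 11 + 13 + 9 + 14 + 8 + 10 + 8 + 5 + 10 + 8 + 10 + 9) / 22 = 207 / 22 = 9.4091
UCL = c̄ + 3√c̄ = 9.4091 + 3 × √9.4091 = 9.4091 + 3 × 3.0674 = 18.6114

18.611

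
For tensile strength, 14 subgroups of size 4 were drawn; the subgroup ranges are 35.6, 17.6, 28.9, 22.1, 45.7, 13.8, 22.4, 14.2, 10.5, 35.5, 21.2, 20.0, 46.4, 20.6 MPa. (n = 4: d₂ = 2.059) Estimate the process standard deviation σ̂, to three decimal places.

12.298

R̄ = (35.6 + 17.6 + 28.9 + 22.1 + 45.7 + 13.8 + 22.4 + 14.2 + 10.5 + 35.5 + 21.2 + 20.0 + 46.4 + 20.6) / 14 = 25.3214
σ̂ = R̄ / d₂ = 25.3214 / 2.059 = 12.2979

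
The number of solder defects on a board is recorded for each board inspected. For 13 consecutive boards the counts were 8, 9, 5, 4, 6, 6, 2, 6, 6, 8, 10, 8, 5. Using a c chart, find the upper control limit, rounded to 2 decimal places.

c̄ = (8 + 9 + 5 + 4 + 6 + 6 + 2 + 6 + 6 + 8 + 10 + 8 + 5) / 13 = 83 / 13 = 6.3846
UCL = c̄ + 3√c̄ = 6.3846 + 3 × √6.3846 = 6.3846 + 3 × 2.5268 = 13.9650

13.96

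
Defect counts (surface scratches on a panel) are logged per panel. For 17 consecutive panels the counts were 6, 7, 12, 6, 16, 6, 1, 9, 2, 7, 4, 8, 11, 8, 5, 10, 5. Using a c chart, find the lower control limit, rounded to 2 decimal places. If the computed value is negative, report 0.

0.00

c̄ = (6 + 7 + 12 + 6 + 16 + 6 + 1 + 9 + 2 + 7 + 4 + 8 + 11 + 8 + 5 + 10 + 5) / 17 = 123 / 17 = 7.2353
LCL = c̄ − 3√c̄ = 7.2353 − 3 × 2.6899 = -0.8343 → 0 (cannot be negative)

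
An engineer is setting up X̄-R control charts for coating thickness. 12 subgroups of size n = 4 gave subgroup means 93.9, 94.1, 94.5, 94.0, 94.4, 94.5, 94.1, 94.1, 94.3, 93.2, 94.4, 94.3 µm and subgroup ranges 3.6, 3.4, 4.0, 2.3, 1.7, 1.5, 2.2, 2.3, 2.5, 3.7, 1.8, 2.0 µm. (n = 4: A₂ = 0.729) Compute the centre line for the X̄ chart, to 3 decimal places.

X̄̄ = (93.9 + 94.1 + 94.5 + 94.0 + 94.4 + 94.5 + 94.1 + 94.1 + 94.3 + 93.2 + 94.4 + 94.3) / 12 = 1129.8000 / 12 = 94.1500
CL = X̄̄ = 94.1500

94.150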